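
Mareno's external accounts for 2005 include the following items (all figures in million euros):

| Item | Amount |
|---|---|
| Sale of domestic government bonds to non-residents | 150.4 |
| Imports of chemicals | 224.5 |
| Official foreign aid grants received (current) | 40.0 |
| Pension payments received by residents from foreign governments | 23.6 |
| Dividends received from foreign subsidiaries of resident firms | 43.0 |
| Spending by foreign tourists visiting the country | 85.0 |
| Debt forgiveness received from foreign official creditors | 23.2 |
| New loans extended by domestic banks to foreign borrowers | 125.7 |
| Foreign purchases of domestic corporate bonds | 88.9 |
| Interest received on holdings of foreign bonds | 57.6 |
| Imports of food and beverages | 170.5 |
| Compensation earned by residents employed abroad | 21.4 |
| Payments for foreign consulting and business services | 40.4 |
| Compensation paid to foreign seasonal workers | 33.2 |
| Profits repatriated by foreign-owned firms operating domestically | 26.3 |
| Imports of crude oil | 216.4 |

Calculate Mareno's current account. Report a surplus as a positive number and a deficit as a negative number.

Goods: -216.4 - 170.5 - 224.5 = -611.4
Services: 85.0 - 40.4 = 44.6
Primary income: 43.0 - 26.3 + 21.4 + 57.6 - 33.2 = 62.5
Secondary income: 40.0 + 23.6 = 63.6
Current account = (-611.4) + 44.6 + 62.5 + 63.6 = -440.7
(Excluded from the current account — financial account: sale of domestic government bonds to non-residents 150.4, new loans extended by domestic banks to foreign borrowers 125.7, foreign purchases of domestic corporate bonds 88.9; capital account: debt forgiveness received from foreign official creditors 23.2.)

-440.7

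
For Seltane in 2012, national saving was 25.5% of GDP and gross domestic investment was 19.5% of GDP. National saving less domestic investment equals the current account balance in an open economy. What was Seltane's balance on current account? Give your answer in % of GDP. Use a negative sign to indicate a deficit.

6.0

S - I = CA (net lending to the rest of the world).
CA = S - I = 25.5 - 19.5 = 6.0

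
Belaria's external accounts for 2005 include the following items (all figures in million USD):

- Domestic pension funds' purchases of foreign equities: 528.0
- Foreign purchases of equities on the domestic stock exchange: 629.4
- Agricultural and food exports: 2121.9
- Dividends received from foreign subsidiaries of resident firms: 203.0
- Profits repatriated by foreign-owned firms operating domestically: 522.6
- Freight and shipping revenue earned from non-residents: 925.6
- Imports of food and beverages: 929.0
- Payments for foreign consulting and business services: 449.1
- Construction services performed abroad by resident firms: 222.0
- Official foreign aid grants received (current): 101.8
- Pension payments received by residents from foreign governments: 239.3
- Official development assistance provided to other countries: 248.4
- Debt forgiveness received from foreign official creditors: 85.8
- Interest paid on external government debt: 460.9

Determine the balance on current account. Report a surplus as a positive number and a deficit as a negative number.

Goods: -929.0 + 2121.9 = 1192.9
Services: 925.6 + 222.0 - 449.1 = 698.5
Primary income: 203.0 - 460.9 - 522.6 = -780.5
Secondary income: 101.8 - 248.4 + 239.3 = 92.7
Current account = 1192.9 + 698.5 + (-780.5) + 92.7 = 1203.6
(Excluded from the current account — financial account: domestic pension funds' purchases of foreign equities 528.0, foreign purchases of equities on the domestic stock exchange 629.4; capital account: debt forgiveness received from foreign official creditors 85.8.)

1203.6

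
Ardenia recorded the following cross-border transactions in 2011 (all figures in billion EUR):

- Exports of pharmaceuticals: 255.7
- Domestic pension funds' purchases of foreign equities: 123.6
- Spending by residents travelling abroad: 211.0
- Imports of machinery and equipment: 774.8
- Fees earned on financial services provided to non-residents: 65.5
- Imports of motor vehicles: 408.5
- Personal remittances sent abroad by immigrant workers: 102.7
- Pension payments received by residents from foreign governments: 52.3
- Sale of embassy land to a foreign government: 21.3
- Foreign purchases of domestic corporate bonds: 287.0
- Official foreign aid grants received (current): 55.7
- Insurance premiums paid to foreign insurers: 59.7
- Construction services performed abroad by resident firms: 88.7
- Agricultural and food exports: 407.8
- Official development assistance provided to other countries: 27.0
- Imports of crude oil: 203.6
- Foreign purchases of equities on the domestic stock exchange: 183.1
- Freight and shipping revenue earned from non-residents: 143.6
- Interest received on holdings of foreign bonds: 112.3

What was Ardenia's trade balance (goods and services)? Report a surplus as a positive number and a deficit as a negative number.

Goods: 255.7 - 774.8 - 408.5 - 203.6 + 407.8 = -723.4
Services: -59.7 + 88.7 + 143.6 - 211.0 + 65.5 = 27.1
Trade balance = -723.4 + 27.1 = -696.3
(Excluded from the trade balance — financial account: domestic pension funds' purchases of foreign equities 123.6, foreign purchases of domestic corporate bonds 287.0, foreign purchases of equities on the domestic stock exchange 183.1; secondary income: personal remittances sent abroad by immigrant workers 102.7, pension payments received by residents from foreign governments 52.3, official foreign aid grants received (current) 55.7, official development assistance provided to other countries 27.0; capital account: sale of embassy land to a foreign government 21.3; primary income: interest received on holdings of foreign bonds 112.3.)

-696.3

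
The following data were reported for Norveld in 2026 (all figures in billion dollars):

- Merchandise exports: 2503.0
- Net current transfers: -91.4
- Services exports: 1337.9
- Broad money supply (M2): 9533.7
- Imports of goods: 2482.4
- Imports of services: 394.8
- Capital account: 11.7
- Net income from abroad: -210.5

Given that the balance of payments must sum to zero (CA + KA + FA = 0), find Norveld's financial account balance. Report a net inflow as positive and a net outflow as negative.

-673.5

Goods balance = 2503.0 - 2482.4 = 20.6
Services balance = 1337.9 - 394.8 = 943.1
Trade balance (goods + services) = 20.6 + 943.1 = 963.7
Net primary income = -210.5
Net secondary income = -91.4
Current account = 963.7 + (-210.5) + (-91.4) = 661.8
Financial account = -(661.8 + 11.7) = -673.5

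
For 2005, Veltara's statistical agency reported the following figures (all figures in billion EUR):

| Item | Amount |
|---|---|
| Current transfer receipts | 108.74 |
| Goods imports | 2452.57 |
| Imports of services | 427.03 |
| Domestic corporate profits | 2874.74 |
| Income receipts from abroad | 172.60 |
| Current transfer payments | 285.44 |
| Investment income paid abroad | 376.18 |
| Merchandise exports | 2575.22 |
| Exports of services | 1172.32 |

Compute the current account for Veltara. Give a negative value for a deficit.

487.66

Goods balance = 2575.22 - 2452.57 = 122.65
Services balance = 1172.32 - 427.03 = 745.29
Trade balance (goods + services) = 122.65 + 745.29 = 867.94
Net primary income = 172.60 - 376.18 = -203.58
Net secondary income = 108.74 - 285.44 = -176.70
Current account = 867.94 + (-203.58) + (-176.70) = 487.66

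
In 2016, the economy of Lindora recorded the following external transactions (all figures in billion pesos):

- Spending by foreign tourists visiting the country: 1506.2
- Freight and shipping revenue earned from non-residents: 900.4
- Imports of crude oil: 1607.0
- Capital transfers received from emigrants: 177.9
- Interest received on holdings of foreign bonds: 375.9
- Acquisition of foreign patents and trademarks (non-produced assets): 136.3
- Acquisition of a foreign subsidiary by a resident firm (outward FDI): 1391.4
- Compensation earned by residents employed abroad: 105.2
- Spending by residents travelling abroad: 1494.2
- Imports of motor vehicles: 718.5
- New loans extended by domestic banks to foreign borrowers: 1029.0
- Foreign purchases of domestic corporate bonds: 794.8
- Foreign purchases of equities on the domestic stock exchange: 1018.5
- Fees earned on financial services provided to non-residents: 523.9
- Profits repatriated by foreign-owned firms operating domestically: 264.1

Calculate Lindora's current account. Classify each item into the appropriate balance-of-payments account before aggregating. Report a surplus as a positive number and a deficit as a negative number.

Goods: -718.5 - 1607.0 = -2325.5
Services: 523.9 - 1494.2 + 900.4 + 1506.2 = 1436.3
Primary income: 375.9 - 264.1 + 105.2 = 217.0
Current account = (-2325.5) + 1436.3 + 217.0 = -672.2
(Excluded from the current account — capital account: capital transfers received from emigrants 177.9, acquisition of foreign patents and trademarks (non-produced assets) 136.3; financial account: acquisition of a foreign subsidiary by a resident firm (outward FDI) 1391.4, new loans extended by domestic banks to foreign borrowers 1029.0, foreign purchases of domestic corporate bonds 794.8, foreign purchases of equities on the domestic stock exchange 1018.5.)

-672.2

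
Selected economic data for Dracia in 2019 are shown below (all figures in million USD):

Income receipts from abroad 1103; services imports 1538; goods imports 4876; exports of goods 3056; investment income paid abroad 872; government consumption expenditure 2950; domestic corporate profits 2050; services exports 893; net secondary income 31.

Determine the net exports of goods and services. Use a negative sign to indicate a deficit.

-2465

Goods balance = 3056 - 4876 = -1820
Services balance = 893 - 1538 = -645
Trade balance (goods + services) = -1820 + (-645) = -2465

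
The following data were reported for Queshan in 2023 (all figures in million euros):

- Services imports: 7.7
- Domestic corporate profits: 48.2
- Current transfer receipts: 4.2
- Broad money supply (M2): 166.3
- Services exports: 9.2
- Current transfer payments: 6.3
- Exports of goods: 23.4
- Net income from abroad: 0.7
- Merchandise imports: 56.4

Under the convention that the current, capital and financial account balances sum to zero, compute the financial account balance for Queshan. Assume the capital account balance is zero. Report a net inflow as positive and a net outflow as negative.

Goods balance = 23.4 - 56.4 = -33.0
Services balance = 9.2 - 7.7 = 1.5
Trade balance (goods + services) = -33.0 + 1.5 = -31.5
Net primary income = 0.7
Net secondary income = 4.2 - 6.3 = -2.1
Current account = -31.5 + 0.7 + (-2.1) = -32.9
Financial account = -(-32.9) = 32.9

32.9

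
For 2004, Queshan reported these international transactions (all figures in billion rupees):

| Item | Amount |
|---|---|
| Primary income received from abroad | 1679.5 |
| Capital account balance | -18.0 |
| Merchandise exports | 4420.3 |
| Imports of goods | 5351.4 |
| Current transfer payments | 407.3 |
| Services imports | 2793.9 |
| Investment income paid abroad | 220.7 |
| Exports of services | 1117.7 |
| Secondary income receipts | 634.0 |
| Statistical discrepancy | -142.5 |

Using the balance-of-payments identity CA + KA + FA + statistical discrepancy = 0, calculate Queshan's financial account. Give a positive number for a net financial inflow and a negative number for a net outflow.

Goods balance = 4420.3 - 5351.4 = -931.1
Services balance = 1117.7 - 2793.9 = -1676.2
Trade balance (goods + services) = -931.1 + (-1676.2) = -2607.3
Net primary income = 1679.5 - 220.7 = 1458.8
Net secondary income = 634.0 - 407.3 = 226.7
Current account = -2607.3 + 1458.8 + 226.7 = -921.8
Financial account = -(-921.8 + (-18.0) + (-142.5)) = 1082.3

1082.3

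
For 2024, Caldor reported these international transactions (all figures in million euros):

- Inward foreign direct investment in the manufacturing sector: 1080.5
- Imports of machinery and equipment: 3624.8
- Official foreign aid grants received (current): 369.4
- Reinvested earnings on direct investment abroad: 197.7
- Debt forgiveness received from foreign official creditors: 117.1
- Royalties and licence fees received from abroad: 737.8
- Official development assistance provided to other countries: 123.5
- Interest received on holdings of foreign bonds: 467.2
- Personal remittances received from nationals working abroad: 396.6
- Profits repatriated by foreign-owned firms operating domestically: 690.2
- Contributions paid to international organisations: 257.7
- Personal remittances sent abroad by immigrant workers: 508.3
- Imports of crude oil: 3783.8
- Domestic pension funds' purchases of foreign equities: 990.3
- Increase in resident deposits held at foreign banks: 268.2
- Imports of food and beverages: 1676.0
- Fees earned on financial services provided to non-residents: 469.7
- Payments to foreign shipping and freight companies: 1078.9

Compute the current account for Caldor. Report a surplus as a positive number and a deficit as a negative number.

-9104.8

Goods: -3624.8 - 3783.8 - 1676.0 = -9084.6
Services: 469.7 - 1078.9 + 737.8 = 128.6
Primary income: -690.2 + 197.7 + 467.2 = -25.3
Secondary income: -123.5 + 396.6 - 508.3 + 369.4 - 257.7 = -123.5
Current account = (-9084.6) + 128.6 + (-25.3) + (-123.5) = -9104.8
(Excluded from the current account — financial account: inward foreign direct investment in the manufacturing sector 1080.5, domestic pension funds' purchases of foreign equities 990.3, increase in resident deposits held at foreign banks 268.2; capital account: debt forgiveness received from foreign official creditors 117.1.)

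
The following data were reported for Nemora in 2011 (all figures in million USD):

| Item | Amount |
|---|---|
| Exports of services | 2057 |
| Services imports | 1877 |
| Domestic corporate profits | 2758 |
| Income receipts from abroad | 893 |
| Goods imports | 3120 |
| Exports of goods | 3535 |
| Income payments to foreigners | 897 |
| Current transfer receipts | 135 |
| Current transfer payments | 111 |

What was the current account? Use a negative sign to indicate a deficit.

615

Goods balance = 3535 - 3120 = 415
Services balance = 2057 - 1877 = 180
Trade balance (goods + services) = 415 + 180 = 595
Net primary income = 893 - 897 = -4
Net secondary income = 135 - 111 = 24
Current account = 595 + (-4) + 24 = 615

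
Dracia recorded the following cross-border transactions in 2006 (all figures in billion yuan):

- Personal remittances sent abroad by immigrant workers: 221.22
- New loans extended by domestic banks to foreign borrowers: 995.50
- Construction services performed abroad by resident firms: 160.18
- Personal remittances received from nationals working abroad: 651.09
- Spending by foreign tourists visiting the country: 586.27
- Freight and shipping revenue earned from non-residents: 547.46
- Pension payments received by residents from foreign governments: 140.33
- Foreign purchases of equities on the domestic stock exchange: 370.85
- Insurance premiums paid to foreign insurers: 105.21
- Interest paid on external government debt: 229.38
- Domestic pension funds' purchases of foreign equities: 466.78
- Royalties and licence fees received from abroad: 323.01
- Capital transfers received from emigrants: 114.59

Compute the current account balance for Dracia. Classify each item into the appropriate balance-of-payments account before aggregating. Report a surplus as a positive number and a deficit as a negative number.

Services: 160.18 - 105.21 + 323.01 + 547.46 + 586.27 = 1511.71
Primary income: -229.38
Secondary income: 140.33 - 221.22 + 651.09 = 570.20
Current account = 1511.71 + (-229.38) + 570.20 = 1852.53
(Excluded from the current account — financial account: new loans extended by domestic banks to foreign borrowers 995.50, foreign purchases of equities on the domestic stock exchange 370.85, domestic pension funds' purchases of foreign equities 466.78; capital account: capital transfers received from emigrants 114.59.)

1852.53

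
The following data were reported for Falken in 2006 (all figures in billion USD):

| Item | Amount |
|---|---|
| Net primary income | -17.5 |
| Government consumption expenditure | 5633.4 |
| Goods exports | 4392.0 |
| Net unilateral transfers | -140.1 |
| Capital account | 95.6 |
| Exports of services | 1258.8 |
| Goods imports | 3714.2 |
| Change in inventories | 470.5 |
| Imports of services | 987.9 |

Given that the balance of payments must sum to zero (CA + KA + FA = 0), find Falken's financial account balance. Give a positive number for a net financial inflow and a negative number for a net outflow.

Goods balance = 4392.0 - 3714.2 = 677.8
Services balance = 1258.8 - 987.9 = 270.9
Trade balance (goods + services) = 677.8 + 270.9 = 948.7
Net primary income = -17.5
Net secondary income = -140.1
Current account = 948.7 + (-17.5) + (-140.1) = 791.1
Financial account = -(791.1 + 95.6) = -886.7

-886.7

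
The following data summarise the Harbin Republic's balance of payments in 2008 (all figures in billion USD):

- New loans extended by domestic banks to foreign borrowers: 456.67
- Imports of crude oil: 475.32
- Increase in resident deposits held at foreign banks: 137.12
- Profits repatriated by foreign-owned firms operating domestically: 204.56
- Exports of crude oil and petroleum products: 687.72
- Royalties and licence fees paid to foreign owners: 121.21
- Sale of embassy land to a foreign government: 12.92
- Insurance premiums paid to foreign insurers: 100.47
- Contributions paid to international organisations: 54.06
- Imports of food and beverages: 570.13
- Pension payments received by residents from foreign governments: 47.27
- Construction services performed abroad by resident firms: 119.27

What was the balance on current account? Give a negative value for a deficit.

Goods: 687.72 - 570.13 - 475.32 = -357.73
Services: -121.21 - 100.47 + 119.27 = -102.41
Primary income: -204.56
Secondary income: 47.27 - 54.06 = -6.79
Current account = (-357.73) + (-102.41) + (-204.56) + (-6.79) = -671.49
(Excluded from the current account — financial account: new loans extended by domestic banks to foreign borrowers 456.67, increase in resident deposits held at foreign banks 137.12; capital account: sale of embassy land to a foreign government 12.92.)

-671.49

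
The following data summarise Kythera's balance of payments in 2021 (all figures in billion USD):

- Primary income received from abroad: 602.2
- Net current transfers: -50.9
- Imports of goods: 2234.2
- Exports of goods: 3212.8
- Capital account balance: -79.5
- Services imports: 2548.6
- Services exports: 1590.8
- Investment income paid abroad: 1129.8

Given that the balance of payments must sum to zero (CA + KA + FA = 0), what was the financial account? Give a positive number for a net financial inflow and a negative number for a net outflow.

Goods balance = 3212.8 - 2234.2 = 978.6
Services balance = 1590.8 - 2548.6 = -957.8
Trade balance (goods + services) = 978.6 + (-957.8) = 20.8
Net primary income = 602.2 - 1129.8 = -527.6
Net secondary income = -50.9
Current account = 20.8 + (-527.6) + (-50.9) = -557.7
Financial account = -(-557.7 + (-79.5)) = 637.2

637.2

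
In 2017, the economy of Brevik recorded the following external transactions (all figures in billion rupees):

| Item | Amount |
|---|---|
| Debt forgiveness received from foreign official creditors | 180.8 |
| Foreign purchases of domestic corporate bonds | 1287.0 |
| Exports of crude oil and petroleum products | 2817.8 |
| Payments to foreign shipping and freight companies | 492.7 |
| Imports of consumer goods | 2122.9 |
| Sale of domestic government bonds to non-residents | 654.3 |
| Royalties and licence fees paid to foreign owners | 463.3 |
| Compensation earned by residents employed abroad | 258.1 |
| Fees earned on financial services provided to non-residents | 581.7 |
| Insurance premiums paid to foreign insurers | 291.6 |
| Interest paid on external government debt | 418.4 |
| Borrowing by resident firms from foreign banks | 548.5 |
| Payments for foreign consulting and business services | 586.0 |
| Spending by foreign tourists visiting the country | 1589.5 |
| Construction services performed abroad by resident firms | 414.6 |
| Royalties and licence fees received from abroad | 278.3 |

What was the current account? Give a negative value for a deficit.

1565.1

Goods: -2122.9 + 2817.8 = 694.9
Services: 278.3 + 581.7 - 586.0 + 414.6 + 1589.5 - 492.7 - 463.3 - 291.6 = 1030.5
Primary income: -418.4 + 258.1 = -160.3
Current account = 694.9 + 1030.5 + (-160.3) = 1565.1
(Excluded from the current account — capital account: debt forgiveness received from foreign official creditors 180.8; financial account: foreign purchases of domestic corporate bonds 1287.0, sale of domestic government bonds to non-residents 654.3, borrowing by resident firms from foreign banks 548.5.)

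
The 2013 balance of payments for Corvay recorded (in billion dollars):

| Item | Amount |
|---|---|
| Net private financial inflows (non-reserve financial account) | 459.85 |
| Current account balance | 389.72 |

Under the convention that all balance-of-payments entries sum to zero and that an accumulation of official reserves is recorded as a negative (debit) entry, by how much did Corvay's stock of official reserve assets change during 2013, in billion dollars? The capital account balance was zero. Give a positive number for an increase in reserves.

849.57

Official reserve transactions balance = -(389.72 + 459.85) = -849.57
An accumulation of reserves is recorded as a debit (negative entry), so the change in the stock of reserves is the negative of that balance.
Change in official reserves = -(-849.57) = 849.57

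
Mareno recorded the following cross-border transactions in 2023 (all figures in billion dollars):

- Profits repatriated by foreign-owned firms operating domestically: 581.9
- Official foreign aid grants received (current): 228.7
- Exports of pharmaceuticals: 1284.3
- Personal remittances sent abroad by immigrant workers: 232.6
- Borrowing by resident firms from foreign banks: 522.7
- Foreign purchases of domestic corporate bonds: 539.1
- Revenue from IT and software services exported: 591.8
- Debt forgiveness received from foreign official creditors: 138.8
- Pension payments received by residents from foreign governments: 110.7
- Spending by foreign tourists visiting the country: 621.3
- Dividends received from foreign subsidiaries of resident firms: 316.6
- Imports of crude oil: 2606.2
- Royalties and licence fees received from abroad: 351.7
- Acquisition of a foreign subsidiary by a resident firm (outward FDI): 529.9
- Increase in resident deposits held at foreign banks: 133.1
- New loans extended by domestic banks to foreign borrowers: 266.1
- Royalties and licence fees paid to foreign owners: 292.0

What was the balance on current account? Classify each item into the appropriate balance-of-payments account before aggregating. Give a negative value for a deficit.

-207.6

Goods: -2606.2 + 1284.3 = -1321.9
Services: -292.0 + 591.8 + 351.7 + 621.3 = 1272.8
Primary income: -581.9 + 316.6 = -265.3
Secondary income: -232.6 + 228.7 + 110.7 = 106.8
Current account = (-1321.9) + 1272.8 + (-265.3) + 106.8 = -207.6
(Excluded from the current account — financial account: borrowing by resident firms from foreign banks 522.7, foreign purchases of domestic corporate bonds 539.1, acquisition of a foreign subsidiary by a resident firm (outward FDI) 529.9, increase in resident deposits held at foreign banks 133.1, new loans extended by domestic banks to foreign borrowers 266.1; capital account: debt forgiveness received from foreign official creditors 138.8.)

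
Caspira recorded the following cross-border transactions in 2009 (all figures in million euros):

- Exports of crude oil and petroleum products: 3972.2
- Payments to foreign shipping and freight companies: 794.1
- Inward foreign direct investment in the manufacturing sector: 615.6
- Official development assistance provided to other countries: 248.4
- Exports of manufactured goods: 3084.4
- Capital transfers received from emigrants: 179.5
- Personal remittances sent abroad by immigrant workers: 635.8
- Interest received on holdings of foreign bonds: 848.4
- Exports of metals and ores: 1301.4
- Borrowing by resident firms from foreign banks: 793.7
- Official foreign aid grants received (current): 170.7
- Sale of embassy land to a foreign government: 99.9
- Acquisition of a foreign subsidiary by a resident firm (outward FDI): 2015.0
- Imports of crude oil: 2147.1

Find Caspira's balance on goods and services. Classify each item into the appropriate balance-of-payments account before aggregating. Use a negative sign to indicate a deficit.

5416.8

Goods: 3084.4 + 3972.2 - 2147.1 + 1301.4 = 6210.9
Services: -794.1
Trade balance = 6210.9 + (-794.1) = 5416.8
(Excluded from the trade balance — financial account: inward foreign direct investment in the manufacturing sector 615.6, borrowing by resident firms from foreign banks 793.7, acquisition of a foreign subsidiary by a resident firm (outward FDI) 2015.0; secondary income: official development assistance provided to other countries 248.4, personal remittances sent abroad by immigrant workers 635.8, official foreign aid grants received (current) 170.7; capital account: capital transfers received from emigrants 179.5, sale of embassy land to a foreign government 99.9; primary income: interest received on holdings of foreign bonds 848.4.)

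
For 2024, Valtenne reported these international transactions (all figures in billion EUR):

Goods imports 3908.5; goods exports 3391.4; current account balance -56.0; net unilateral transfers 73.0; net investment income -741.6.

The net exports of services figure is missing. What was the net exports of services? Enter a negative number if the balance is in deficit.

Current account = goods balance + services balance + net primary income + net secondary income
Sum of the known components = -1185.7
Net exports of services = CA - (known components) = -56.0 - (-1185.7) = 1129.7

1129.7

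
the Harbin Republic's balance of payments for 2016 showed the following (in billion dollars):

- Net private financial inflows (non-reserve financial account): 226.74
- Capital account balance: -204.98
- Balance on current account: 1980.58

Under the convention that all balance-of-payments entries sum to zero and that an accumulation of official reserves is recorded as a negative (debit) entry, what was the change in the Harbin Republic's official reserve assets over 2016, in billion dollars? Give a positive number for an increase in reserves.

Official reserve transactions balance = -(1980.58 + (-204.98) + 226.74) = -2002.34
An accumulation of reserves is recorded as a debit (negative entry), so the change in the stock of reserves is the negative of that balance.
Change in official reserves = -(-2002.34) = 2002.34

2002.34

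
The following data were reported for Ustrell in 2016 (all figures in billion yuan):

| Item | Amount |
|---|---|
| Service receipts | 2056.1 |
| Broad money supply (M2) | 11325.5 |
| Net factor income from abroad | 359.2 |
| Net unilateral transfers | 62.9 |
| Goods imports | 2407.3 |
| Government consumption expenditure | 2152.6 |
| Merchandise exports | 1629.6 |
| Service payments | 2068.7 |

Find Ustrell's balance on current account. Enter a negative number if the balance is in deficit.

-368.2

Goods balance = 1629.6 - 2407.3 = -777.7
Services balance = 2056.1 - 2068.7 = -12.6
Trade balance (goods + services) = -777.7 + (-12.6) = -790.3
Net primary income = 359.2
Net secondary income = 62.9
Current account = -790.3 + 359.2 + 62.9 = -368.2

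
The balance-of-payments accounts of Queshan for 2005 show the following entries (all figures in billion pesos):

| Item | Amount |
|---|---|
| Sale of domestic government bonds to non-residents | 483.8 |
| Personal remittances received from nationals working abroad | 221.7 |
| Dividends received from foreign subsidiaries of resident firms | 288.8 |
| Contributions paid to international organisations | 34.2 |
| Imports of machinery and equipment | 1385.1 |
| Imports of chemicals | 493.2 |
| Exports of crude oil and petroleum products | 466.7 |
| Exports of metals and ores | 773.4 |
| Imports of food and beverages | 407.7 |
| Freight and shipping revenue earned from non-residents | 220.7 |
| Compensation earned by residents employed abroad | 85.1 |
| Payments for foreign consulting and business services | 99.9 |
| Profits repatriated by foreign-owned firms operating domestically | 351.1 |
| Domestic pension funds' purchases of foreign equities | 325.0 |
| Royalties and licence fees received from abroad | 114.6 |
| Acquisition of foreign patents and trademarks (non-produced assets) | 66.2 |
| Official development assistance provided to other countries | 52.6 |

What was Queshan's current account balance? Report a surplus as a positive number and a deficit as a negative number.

-652.8

Goods: 466.7 - 493.2 - 1385.1 + 773.4 - 407.7 = -1045.9
Services: -99.9 + 114.6 + 220.7 = 235.4
Primary income: 85.1 - 351.1 + 288.8 = 22.8
Secondary income: -52.6 - 34.2 + 221.7 = 134.9
Current account = (-1045.9) + 235.4 + 22.8 + 134.9 = -652.8
(Excluded from the current account — financial account: sale of domestic government bonds to non-residents 483.8, domestic pension funds' purchases of foreign equities 325.0; capital account: acquisition of foreign patents and trademarks (non-produced assets) 66.2.)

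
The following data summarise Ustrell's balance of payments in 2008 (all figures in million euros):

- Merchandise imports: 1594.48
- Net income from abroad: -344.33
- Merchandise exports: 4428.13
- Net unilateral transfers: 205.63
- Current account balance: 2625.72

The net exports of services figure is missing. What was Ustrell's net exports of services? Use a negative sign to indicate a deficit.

-69.23

Current account = goods balance + services balance + net primary income + net secondary income
Sum of the known components = 2694.95
Net exports of services = CA - (known components) = 2625.72 - 2694.95 = -69.23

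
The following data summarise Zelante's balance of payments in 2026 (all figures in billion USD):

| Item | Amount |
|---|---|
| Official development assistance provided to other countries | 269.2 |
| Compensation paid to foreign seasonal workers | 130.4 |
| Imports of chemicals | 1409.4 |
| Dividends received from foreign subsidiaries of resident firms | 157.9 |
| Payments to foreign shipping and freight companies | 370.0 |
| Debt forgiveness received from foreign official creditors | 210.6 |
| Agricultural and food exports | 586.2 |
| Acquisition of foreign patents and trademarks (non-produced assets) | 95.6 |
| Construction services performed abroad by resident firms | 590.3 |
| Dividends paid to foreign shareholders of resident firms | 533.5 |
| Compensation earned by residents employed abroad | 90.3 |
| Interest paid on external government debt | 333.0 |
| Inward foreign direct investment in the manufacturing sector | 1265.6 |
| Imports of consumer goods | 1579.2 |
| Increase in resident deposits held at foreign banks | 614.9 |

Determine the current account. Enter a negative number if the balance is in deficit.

Goods: 586.2 - 1409.4 - 1579.2 = -2402.4
Services: 590.3 - 370.0 = 220.3
Primary income: -333.0 + 90.3 + 157.9 - 533.5 - 130.4 = -748.7
Secondary income: -269.2
Current account = (-2402.4) + 220.3 + (-748.7) + (-269.2) = -3200.0
(Excluded from the current account — capital account: debt forgiveness received from foreign official creditors 210.6, acquisition of foreign patents and trademarks (non-produced assets) 95.6; financial account: inward foreign direct investment in the manufacturing sector 1265.6, increase in resident deposits held at foreign banks 614.9.)

-3200.0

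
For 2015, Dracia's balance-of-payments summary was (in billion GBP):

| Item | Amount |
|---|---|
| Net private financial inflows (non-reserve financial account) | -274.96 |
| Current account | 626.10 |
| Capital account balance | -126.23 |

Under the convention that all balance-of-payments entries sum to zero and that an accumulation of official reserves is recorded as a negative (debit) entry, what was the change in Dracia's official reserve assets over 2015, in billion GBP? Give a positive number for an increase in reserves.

224.91

Official reserve transactions balance = -(626.10 + (-126.23) + (-274.96)) = -224.91
An accumulation of reserves is recorded as a debit (negative entry), so the change in the stock of reserves is the negative of that balance.
Change in official reserves = -(-224.91) = 224.91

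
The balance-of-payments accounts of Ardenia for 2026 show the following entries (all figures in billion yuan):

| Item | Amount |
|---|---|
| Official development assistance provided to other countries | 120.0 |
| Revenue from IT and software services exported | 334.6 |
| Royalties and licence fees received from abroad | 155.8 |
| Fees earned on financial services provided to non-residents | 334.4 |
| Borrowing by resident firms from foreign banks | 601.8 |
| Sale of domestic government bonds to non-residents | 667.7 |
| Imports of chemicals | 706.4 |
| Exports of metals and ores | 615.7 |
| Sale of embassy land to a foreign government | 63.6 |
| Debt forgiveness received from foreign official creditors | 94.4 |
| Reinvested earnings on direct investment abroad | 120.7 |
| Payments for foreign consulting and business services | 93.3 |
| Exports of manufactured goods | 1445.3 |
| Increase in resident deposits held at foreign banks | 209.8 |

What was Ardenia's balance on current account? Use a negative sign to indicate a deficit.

2086.8

Goods: 615.7 - 706.4 + 1445.3 = 1354.6
Services: 334.4 + 155.8 - 93.3 + 334.6 = 731.5
Primary income: 120.7
Secondary income: -120.0
Current account = 1354.6 + 731.5 + 120.7 + (-120.0) = 2086.8
(Excluded from the current account — financial account: borrowing by resident firms from foreign banks 601.8, sale of domestic government bonds to non-residents 667.7, increase in resident deposits held at foreign banks 209.8; capital account: sale of embassy land to a foreign government 63.6, debt forgiveness received from foreign official creditors 94.4.)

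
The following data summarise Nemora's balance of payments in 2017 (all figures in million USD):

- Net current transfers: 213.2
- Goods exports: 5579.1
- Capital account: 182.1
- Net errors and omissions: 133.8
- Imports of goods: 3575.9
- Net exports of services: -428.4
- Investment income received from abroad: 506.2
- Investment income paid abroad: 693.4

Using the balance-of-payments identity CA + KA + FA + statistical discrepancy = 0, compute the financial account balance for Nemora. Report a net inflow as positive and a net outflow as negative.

-1916.7

Goods balance = 5579.1 - 3575.9 = 2003.2
Services balance = -428.4
Trade balance (goods + services) = 2003.2 + (-428.4) = 1574.8
Net primary income = 506.2 - 693.4 = -187.2
Net secondary income = 213.2
Current account = 1574.8 + (-187.2) + 213.2 = 1600.8
Financial account = -(1600.8 + 182.1 + 133.8) = -1916.7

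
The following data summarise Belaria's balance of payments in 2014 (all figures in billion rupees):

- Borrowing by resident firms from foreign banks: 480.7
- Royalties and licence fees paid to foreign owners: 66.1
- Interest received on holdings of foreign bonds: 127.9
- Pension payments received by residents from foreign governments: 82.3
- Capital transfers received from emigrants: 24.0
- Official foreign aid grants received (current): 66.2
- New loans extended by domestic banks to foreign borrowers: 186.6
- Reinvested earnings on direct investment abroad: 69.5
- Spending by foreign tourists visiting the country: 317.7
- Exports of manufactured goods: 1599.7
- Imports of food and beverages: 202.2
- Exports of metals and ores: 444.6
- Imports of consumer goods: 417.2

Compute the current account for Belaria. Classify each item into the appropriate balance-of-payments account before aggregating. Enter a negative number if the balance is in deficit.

2022.4

Goods: 444.6 - 202.2 - 417.2 + 1599.7 = 1424.9
Services: 317.7 - 66.1 = 251.6
Primary income: 127.9 + 69.5 = 197.4
Secondary income: 82.3 + 66.2 = 148.5
Current account = 1424.9 + 251.6 + 197.4 + 148.5 = 2022.4
(Excluded from the current account — financial account: borrowing by resident firms from foreign banks 480.7, new loans extended by domestic banks to foreign borrowers 186.6; capital account: capital transfers received from emigrants 24.0.)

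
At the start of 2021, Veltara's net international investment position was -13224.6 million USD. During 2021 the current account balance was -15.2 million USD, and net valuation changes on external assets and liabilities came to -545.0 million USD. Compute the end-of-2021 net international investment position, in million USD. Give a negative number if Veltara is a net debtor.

Change in NIIP = current account + net valuation change = -15.2 + (-545.0) = -560.2
End-of-year NIIP = -13224.6 + (-560.2) = -13784.8

-13784.8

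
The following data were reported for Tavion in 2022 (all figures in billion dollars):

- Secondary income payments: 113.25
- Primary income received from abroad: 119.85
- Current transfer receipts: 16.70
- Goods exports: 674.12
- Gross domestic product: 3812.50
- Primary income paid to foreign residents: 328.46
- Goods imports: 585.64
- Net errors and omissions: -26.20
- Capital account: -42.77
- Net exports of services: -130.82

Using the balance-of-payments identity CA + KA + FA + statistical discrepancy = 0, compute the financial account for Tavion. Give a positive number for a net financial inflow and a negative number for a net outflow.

Goods balance = 674.12 - 585.64 = 88.48
Services balance = -130.82
Trade balance (goods + services) = 88.48 + (-130.82) = -42.34
Net primary income = 119.85 - 328.46 = -208.61
Net secondary income = 16.70 - 113.25 = -96.55
Current account = -42.34 + (-208.61) + (-96.55) = -347.50
Financial account = -(-347.50 + (-42.77) + (-26.20)) = 416.47

416.47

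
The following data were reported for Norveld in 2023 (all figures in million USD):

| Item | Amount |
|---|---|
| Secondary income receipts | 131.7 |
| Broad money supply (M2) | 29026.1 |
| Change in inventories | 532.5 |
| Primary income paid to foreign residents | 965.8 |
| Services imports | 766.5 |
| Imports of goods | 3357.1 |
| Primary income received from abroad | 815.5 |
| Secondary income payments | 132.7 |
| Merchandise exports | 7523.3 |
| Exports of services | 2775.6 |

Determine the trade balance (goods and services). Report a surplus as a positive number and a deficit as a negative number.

Goods balance = 7523.3 - 3357.1 = 4166.2
Services balance = 2775.6 - 766.5 = 2009.1
Trade balance (goods + services) = 4166.2 + 2009.1 = 6175.3

6175.3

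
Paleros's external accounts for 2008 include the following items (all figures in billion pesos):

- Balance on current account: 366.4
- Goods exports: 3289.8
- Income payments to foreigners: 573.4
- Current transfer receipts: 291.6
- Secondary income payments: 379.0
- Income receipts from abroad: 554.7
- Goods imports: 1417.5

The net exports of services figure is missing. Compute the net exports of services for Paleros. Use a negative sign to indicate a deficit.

Current account = goods balance + services balance + net primary income + net secondary income
Sum of the known components = 1766.2
Net exports of services = CA - (known components) = 366.4 - 1766.2 = -1399.8

-1399.8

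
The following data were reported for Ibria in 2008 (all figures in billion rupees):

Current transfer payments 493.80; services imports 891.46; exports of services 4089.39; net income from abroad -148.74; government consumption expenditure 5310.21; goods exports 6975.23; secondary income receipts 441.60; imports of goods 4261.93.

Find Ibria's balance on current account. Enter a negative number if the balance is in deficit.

5710.29

Goods balance = 6975.23 - 4261.93 = 2713.30
Services balance = 4089.39 - 891.46 = 3197.93
Trade balance (goods + services) = 2713.30 + 3197.93 = 5911.23
Net primary income = -148.74
Net secondary income = 441.60 - 493.80 = -52.20
Current account = 5911.23 + (-148.74) + (-52.20) = 5710.29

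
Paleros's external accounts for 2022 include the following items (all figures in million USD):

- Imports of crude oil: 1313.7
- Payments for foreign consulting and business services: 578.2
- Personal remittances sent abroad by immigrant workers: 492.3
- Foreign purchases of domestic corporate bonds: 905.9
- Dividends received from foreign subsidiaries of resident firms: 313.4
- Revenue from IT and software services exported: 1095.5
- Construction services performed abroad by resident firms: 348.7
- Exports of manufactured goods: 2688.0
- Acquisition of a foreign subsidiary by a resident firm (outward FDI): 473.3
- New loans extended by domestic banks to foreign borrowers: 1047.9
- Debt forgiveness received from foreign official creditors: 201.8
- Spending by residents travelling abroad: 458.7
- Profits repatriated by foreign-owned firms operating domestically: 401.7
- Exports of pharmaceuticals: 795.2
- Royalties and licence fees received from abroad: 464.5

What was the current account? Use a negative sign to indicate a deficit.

Goods: -1313.7 + 2688.0 + 795.2 = 2169.5
Services: 464.5 - 458.7 - 578.2 + 1095.5 + 348.7 = 871.8
Primary income: -401.7 + 313.4 = -88.3
Secondary income: -492.3
Current account = 2169.5 + 871.8 + (-88.3) + (-492.3) = 2460.7
(Excluded from the current account — financial account: foreign purchases of domestic corporate bonds 905.9, acquisition of a foreign subsidiary by a resident firm (outward FDI) 473.3, new loans extended by domestic banks to foreign borrowers 1047.9; capital account: debt forgiveness received from foreign official creditors 201.8.)

2460.7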